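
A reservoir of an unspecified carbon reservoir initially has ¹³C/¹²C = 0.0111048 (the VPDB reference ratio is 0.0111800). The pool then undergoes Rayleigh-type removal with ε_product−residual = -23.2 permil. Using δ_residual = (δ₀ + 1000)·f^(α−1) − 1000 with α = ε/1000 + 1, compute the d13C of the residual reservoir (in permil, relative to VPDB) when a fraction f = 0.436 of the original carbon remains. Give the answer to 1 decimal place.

δ₀ = (0.0111048/0.0111800 − 1)×1000 = (0.993274 − 1)×1000 = -6.726 permil
α − 1 = ε/1000 = -0.0232
f^(α−1) = 0.436^(-0.0232) = 1.019445
δ_res = (-6.726 + 1000) × 1.019445 − 1000 = 1012.588 − 1000 = 12.59 permil

12.6 permil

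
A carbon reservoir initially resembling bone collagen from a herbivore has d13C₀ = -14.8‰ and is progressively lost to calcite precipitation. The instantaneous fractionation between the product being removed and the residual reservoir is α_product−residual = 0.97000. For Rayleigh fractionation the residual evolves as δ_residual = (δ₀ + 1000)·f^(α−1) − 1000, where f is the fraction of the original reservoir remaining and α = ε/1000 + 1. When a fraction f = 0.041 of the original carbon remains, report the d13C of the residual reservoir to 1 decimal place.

84.3‰

Rayleigh residual: δ_res = (δ₀ + 1000)·f^(α−1) − 1000
α − 1 = -0.03000
f^(α−1) = 0.041^(-0.03000) = 1.100567
δ_res = (-14.8 + 1000) × 1.100567 − 1000 = 1084.279 − 1000 = 84.28‰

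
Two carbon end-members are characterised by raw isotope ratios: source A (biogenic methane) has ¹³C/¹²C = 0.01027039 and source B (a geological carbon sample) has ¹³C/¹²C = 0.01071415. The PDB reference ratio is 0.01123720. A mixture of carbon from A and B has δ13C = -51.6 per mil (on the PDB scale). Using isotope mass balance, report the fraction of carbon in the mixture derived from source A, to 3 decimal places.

δ_A = (0.01027039/0.01123720 − 1)×1000 = (0.913963 − 1)×1000 = -86.037 per mil
δ_B = (0.01071415/0.01123720 − 1)×1000 = (0.953454 − 1)×1000 = -46.546 per mil
f_A = (δ_mix − δ_B)/(δ_A − δ_B) = (-51.6 − (-46.546))/(-86.037 − (-46.546))
f_A = -5.054 / -39.490 = 0.1280

0.128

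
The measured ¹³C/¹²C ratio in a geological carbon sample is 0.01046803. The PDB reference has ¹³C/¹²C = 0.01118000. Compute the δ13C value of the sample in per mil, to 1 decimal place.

δ13C = (R_sample / R_standard − 1) × 1000
R_sample / R_standard = 0.01046803 / 0.01118000 = 0.936318
δ13C = (0.936318 − 1) × 1000 = -63.68 per mil

-63.7 per mil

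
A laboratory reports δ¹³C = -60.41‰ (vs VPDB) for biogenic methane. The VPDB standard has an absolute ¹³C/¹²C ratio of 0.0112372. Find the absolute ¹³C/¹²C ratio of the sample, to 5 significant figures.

R_sample = R_standard × (δ¹³C/1000 + 1)
R_sample = 0.0112372 × (-60.41/1000 + 1) = 0.0112372 × 0.939590
R_sample = 0.0105584

0.010558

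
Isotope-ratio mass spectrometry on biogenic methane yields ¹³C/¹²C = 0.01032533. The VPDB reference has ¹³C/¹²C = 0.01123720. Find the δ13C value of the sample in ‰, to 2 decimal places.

δ13C = (R_sample / R_standard − 1) × 1000
R_sample / R_standard = 0.01032533 / 0.01123720 = 0.918853
δ13C = (0.918853 − 1) × 1000 = -81.147‰

-81.15‰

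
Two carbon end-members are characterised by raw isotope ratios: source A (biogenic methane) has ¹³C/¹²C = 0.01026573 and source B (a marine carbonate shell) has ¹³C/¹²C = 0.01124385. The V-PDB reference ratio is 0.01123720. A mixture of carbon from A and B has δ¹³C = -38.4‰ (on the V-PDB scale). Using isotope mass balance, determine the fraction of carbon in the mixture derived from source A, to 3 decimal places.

δ_A = (0.01026573/0.01123720 − 1)×1000 = (0.913549 − 1)×1000 = -86.451‰
δ_B = (0.01124385/0.01123720 − 1)×1000 = (1.000592 − 1)×1000 = 0.592‰
f_A = (δ_mix − δ_B)/(δ_A − δ_B) = (-38.4 − (0.592))/(-86.451 − (0.592))
f_A = -38.992 / -87.043 = 0.4480

0.448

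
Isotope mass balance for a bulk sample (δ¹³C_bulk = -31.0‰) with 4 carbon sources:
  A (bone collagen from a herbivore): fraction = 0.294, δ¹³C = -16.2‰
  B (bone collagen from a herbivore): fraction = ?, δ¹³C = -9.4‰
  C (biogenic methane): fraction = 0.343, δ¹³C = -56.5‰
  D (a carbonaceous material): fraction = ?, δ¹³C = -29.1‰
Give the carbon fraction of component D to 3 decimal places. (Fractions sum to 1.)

0.175

Let f_D and f_B be the unknown fractions; fractions sum to 1 so f_D + f_B = 0.363.
Mass balance: Σ fᵢ·δᵢ = δ_bulk ⇒ f_D·(-29.1) + f_B·(-9.4) = -31.0 − (-24.142) = -6.858
Substitute f_B = 0.363 − f_D:
f_D·(-29.1 − -9.4) = -6.858 − 0.363×(-9.4) = -3.446
f_D = -3.446 / -19.7 = 0.1749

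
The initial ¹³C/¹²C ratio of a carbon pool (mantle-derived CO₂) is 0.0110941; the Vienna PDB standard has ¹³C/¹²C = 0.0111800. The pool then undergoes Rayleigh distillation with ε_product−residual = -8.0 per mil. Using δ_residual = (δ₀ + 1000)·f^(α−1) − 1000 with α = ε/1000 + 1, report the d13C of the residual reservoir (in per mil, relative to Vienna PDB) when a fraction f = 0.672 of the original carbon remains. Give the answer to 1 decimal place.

δ₀ = (0.0110941/0.0111800 − 1)×1000 = (0.992317 − 1)×1000 = -7.683 per mil
α − 1 = ε/1000 = -0.0080
f^(α−1) = 0.672^(-0.0080) = 1.003185
δ_res = (-7.683 + 1000) × 1.003185 − 1000 = 995.477 − 1000 = -4.52 per mil

-4.5 per mil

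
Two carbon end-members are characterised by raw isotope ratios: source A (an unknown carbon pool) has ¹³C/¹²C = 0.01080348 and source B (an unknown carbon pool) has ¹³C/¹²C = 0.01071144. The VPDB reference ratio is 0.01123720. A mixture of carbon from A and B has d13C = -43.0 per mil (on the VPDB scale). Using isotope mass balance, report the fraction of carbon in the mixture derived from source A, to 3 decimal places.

0.462

δ_A = (0.01080348/0.01123720 − 1)×1000 = (0.961403 − 1)×1000 = -38.597 per mil
δ_B = (0.01071144/0.01123720 − 1)×1000 = (0.953213 − 1)×1000 = -46.787 per mil
f_A = (δ_mix − δ_B)/(δ_A − δ_B) = (-43.0 − (-46.787))/(-38.597 − (-46.787))
f_A = 3.787 / 8.191 = 0.4624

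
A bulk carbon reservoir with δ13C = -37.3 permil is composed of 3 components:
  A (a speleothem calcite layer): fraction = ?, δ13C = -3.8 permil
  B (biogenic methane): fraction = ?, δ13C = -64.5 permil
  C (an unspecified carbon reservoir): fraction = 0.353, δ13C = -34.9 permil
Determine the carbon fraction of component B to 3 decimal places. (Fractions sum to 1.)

Let f_B and f_A be the unknown fractions; fractions sum to 1 so f_B + f_A = 0.647.
Mass balance: Σ fᵢ·δᵢ = δ_bulk ⇒ f_B·(-64.5) + f_A·(-3.8) = -37.3 − (-12.320) = -24.980
Substitute f_A = 0.647 − f_B:
f_B·(-64.5 − -3.8) = -24.980 − 0.647×(-3.8) = -22.522
f_B = -22.522 / -60.7 = 0.3710

0.371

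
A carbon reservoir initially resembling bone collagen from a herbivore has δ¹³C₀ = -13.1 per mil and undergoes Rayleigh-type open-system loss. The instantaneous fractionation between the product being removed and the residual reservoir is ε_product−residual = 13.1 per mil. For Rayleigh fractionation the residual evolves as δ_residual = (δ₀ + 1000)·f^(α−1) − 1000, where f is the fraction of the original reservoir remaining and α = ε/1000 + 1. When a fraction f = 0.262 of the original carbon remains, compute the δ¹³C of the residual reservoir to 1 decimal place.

-30.3 per mil

Rayleigh residual: δ_res = (δ₀ + 1000)·f^(α−1) − 1000
α = ε/1000 + 1 = 1.01310, so α − 1 = 0.01310
f^(α−1) = 0.262^(0.01310) = 0.982607
δ_res = (-13.1 + 1000) × 0.982607 − 1000 = 969.735 − 1000 = -30.27 per mil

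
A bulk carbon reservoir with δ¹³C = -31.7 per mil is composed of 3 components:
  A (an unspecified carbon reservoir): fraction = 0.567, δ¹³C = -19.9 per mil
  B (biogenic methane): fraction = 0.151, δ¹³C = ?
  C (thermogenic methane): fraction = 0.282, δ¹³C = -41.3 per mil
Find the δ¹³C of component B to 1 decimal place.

Isotope mass balance: δ_bulk = Σ fᵢ·δᵢ.
-31.7 = 0.567×(-19.9) + 0.151×δ_B + 0.282×(-41.3)
0.151·δ_B = -31.7 − (-22.930) = -8.770
δ_B = -8.770 / 0.151 = -58.08 per mil

-58.1 per mil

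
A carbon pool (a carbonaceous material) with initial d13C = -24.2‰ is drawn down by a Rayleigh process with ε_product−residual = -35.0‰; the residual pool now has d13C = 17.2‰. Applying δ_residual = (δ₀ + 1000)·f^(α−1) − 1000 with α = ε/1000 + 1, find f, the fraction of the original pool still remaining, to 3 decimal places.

0.305

α − 1 = ε/1000 = -0.0350
(δ_res + 1000)/(δ₀ + 1000) = (17.2 + 1000)/(-24.2 + 1000) = 1017.2/975.8 = 1.042427
f = 1.042427^(1/-0.0350) = exp(ln(1.042427)/-0.0350) = exp(0.04155/-0.0350)
f = exp(-1.1872) = 0.3051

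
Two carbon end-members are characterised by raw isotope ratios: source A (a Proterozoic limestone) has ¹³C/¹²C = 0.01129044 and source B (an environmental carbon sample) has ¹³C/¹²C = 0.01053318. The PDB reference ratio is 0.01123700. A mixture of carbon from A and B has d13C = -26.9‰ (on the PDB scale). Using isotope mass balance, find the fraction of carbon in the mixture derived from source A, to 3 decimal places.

0.530

δ_A = (0.01129044/0.01123700 − 1)×1000 = (1.004756 − 1)×1000 = 4.756‰
δ_B = (0.01053318/0.01123700 − 1)×1000 = (0.937366 − 1)×1000 = -62.634‰
f_A = (δ_mix − δ_B)/(δ_A − δ_B) = (-26.9 − (-62.634))/(4.756 − (-62.634))
f_A = 35.734 / 67.390 = 0.5303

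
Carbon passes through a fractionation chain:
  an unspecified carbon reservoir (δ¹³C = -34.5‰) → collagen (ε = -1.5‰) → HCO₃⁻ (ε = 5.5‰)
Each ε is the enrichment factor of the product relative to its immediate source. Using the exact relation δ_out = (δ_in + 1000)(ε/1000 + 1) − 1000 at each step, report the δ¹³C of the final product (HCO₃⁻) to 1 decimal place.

-30.6‰

step 1: δ = (-34.50 + 1000)·(-1.5/1000 + 1) − 1000 = -35.95‰
step 2: δ = (-35.95 + 1000)·(5.5/1000 + 1) − 1000 = -30.65‰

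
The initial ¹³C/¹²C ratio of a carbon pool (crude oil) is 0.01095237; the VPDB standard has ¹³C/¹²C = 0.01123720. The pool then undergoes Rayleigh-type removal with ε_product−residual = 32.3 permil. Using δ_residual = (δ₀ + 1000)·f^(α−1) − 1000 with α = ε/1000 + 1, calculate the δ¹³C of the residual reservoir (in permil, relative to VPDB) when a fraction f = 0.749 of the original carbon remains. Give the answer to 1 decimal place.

-34.4 permil

δ₀ = (0.01095237/0.01123720 − 1)×1000 = (0.974653 − 1)×1000 = -25.347 permil
α − 1 = ε/1000 = 0.0323
f^(α−1) = 0.749^(0.0323) = 0.990708
δ_res = (-25.347 + 1000) × 0.990708 − 1000 = 965.597 − 1000 = -34.40 permil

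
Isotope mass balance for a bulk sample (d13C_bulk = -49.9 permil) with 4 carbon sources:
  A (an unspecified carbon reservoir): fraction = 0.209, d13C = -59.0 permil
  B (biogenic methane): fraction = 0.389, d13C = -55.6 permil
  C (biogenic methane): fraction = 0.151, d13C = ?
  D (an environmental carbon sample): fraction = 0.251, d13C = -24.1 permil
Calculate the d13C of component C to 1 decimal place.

-65.5 permil

Isotope mass balance: δ_bulk = Σ fᵢ·δᵢ.
-49.9 = 0.209×(-59.0) + 0.389×(-55.6) + 0.151×δ_C + 0.251×(-24.1)
0.151·δ_C = -49.9 − (-40.009) = -9.891
δ_C = -9.891 / 0.151 = -65.51 permil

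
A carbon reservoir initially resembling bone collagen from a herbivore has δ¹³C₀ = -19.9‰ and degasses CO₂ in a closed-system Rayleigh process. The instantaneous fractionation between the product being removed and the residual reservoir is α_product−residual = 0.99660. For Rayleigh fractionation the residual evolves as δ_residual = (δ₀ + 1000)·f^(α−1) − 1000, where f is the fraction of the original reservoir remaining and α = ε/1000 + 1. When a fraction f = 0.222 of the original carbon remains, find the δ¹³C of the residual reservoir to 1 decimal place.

-14.9‰

Rayleigh residual: δ_res = (δ₀ + 1000)·f^(α−1) − 1000
α − 1 = -0.00340
f^(α−1) = 0.222^(-0.00340) = 1.005130
δ_res = (-19.9 + 1000) × 1.005130 − 1000 = 985.128 − 1000 = -14.87‰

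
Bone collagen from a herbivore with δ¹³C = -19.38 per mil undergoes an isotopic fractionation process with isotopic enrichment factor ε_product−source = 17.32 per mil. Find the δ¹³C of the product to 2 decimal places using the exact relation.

-2.40 per mil

Exactly, δ_product = (δ_source + 1000)·(ε/1000 + 1) − 1000.
δ_product = (-19.38 + 1000) × (17.32/1000 + 1) − 1000
δ_product = -2.396 per mil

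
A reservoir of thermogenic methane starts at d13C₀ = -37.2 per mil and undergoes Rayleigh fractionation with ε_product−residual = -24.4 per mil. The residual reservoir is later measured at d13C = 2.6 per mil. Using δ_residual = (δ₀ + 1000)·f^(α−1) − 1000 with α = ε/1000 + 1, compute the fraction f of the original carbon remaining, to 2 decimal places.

0.19

α − 1 = ε/1000 = -0.0244
(δ_res + 1000)/(δ₀ + 1000) = (2.6 + 1000)/(-37.2 + 1000) = 1002.6/962.8 = 1.041338
f = 1.041338^(1/-0.0244) = exp(ln(1.041338)/-0.0244) = exp(0.04051/-0.0244)
f = exp(-1.6601) = 0.1901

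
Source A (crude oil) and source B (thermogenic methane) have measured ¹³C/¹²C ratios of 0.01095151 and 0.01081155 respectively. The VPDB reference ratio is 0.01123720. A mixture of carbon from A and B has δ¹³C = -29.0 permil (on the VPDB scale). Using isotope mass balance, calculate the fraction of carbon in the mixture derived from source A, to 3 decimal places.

δ_A = (0.01095151/0.01123720 − 1)×1000 = (0.974576 − 1)×1000 = -25.424 permil
δ_B = (0.01081155/0.01123720 − 1)×1000 = (0.962121 − 1)×1000 = -37.879 permil
f_A = (δ_mix − δ_B)/(δ_A − δ_B) = (-29.0 − (-37.879))/(-25.424 − (-37.879))
f_A = 8.879 / 12.455 = 0.7129

0.713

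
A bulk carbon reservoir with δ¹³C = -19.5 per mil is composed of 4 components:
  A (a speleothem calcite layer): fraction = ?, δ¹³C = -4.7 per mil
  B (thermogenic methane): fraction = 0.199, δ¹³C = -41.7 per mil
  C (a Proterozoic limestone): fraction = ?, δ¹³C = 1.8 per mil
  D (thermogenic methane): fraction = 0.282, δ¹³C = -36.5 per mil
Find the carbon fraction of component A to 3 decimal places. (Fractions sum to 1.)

Let f_A and f_C be the unknown fractions; fractions sum to 1 so f_A + f_C = 0.519.
Mass balance: Σ fᵢ·δᵢ = δ_bulk ⇒ f_A·(-4.7) + f_C·(1.8) = -19.5 − (-18.591) = -0.909
Substitute f_C = 0.519 − f_A:
f_A·(-4.7 − 1.8) = -0.909 − 0.519×(1.8) = -1.843
f_A = -1.843 / -6.5 = 0.2835

0.284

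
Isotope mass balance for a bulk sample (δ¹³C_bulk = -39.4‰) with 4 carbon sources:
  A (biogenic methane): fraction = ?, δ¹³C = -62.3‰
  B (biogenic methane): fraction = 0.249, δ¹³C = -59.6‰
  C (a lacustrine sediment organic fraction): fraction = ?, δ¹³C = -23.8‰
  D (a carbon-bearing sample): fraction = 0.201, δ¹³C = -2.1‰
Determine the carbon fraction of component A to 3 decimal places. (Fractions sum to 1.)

0.287

Let f_A and f_C be the unknown fractions; fractions sum to 1 so f_A + f_C = 0.550.
Mass balance: Σ fᵢ·δᵢ = δ_bulk ⇒ f_A·(-62.3) + f_C·(-23.8) = -39.4 − (-15.263) = -24.137
Substitute f_C = 0.550 − f_A:
f_A·(-62.3 − -23.8) = -24.137 − 0.550×(-23.8) = -11.047
f_A = -11.047 / -38.5 = 0.2869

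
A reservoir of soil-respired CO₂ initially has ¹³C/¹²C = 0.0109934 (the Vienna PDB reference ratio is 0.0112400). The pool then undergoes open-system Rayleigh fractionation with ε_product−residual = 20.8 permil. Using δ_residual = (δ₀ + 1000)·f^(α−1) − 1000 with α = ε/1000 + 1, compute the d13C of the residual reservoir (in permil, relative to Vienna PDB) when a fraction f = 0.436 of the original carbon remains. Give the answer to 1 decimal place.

-38.7 permil

δ₀ = (0.0109934/0.0112400 − 1)×1000 = (0.978060 − 1)×1000 = -21.940 permil
α − 1 = ε/1000 = 0.0208
f^(α−1) = 0.436^(0.0208) = 0.982882
δ_res = (-21.940 + 1000) × 0.982882 − 1000 = 961.318 − 1000 = -38.68 permil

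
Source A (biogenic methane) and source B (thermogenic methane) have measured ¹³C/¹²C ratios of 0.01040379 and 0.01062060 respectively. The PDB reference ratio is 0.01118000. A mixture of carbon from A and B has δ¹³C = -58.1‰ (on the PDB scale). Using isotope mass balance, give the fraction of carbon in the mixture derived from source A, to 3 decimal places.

0.416

δ_A = (0.01040379/0.01118000 − 1)×1000 = (0.930572 − 1)×1000 = -69.428‰
δ_B = (0.01062060/0.01118000 − 1)×1000 = (0.949964 − 1)×1000 = -50.036‰
f_A = (δ_mix − δ_B)/(δ_A − δ_B) = (-58.1 − (-50.036))/(-69.428 − (-50.036))
f_A = -8.064 / -19.393 = 0.4158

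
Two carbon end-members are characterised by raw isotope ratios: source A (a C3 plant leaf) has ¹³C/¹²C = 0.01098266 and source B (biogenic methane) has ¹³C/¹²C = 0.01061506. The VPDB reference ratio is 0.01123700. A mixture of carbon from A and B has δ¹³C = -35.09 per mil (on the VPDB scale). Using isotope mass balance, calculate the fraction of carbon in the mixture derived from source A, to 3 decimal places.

δ_A = (0.01098266/0.01123700 − 1)×1000 = (0.977366 − 1)×1000 = -22.634 per mil
δ_B = (0.01061506/0.01123700 − 1)×1000 = (0.944652 − 1)×1000 = -55.348 per mil
f_A = (δ_mix − δ_B)/(δ_A − δ_B) = (-35.09 − (-55.348))/(-22.634 − (-55.348))
f_A = 20.258 / 32.713 = 0.6192

0.619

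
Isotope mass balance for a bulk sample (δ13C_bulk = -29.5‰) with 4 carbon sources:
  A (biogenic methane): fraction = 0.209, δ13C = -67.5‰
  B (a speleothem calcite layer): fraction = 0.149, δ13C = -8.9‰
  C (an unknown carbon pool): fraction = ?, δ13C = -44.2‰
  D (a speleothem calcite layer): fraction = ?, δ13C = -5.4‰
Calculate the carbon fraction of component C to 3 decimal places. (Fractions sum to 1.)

0.273

Let f_C and f_D be the unknown fractions; fractions sum to 1 so f_C + f_D = 0.642.
Mass balance: Σ fᵢ·δᵢ = δ_bulk ⇒ f_C·(-44.2) + f_D·(-5.4) = -29.5 − (-15.434) = -14.066
Substitute f_D = 0.642 − f_C:
f_C·(-44.2 − -5.4) = -14.066 − 0.642×(-5.4) = -10.600
f_C = -10.600 / -38.8 = 0.2732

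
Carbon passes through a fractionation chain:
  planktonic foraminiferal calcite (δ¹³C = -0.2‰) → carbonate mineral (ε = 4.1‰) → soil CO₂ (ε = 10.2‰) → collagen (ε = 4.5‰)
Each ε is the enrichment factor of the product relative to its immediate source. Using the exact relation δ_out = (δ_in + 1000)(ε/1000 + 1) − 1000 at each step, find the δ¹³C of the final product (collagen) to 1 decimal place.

18.7‰

step 1: δ = (-0.20 + 1000)·(4.1/1000 + 1) − 1000 = 3.90‰
step 2: δ = (3.90 + 1000)·(10.2/1000 + 1) − 1000 = 14.14‰
step 3: δ = (14.14 + 1000)·(4.5/1000 + 1) − 1000 = 18.70‰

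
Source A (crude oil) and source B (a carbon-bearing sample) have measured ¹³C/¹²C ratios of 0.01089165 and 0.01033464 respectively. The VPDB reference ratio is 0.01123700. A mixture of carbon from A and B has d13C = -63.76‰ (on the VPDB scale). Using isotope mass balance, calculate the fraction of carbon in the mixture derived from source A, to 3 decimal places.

δ_A = (0.01089165/0.01123700 − 1)×1000 = (0.969267 − 1)×1000 = -30.733‰
δ_B = (0.01033464/0.01123700 − 1)×1000 = (0.919697 − 1)×1000 = -80.303‰
f_A = (δ_mix − δ_B)/(δ_A − δ_B) = (-63.76 − (-80.303))/(-30.733 − (-80.303))
f_A = 16.543 / 49.569 = 0.3337

0.334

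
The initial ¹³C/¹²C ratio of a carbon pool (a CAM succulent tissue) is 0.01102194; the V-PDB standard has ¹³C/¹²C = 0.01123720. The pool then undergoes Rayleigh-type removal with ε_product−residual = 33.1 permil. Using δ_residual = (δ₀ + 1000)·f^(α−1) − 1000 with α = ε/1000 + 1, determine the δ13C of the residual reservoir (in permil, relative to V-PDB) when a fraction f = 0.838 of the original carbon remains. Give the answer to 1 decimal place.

δ₀ = (0.01102194/0.01123720 − 1)×1000 = (0.980844 − 1)×1000 = -19.156 permil
α − 1 = ε/1000 = 0.0331
f^(α−1) = 0.838^(0.0331) = 0.994167
δ_res = (-19.156 + 1000) × 0.994167 − 1000 = 975.123 − 1000 = -24.88 permil

-24.9 permil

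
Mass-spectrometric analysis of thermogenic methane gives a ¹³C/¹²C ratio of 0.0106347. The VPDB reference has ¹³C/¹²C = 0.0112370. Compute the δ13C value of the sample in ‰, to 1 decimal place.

δ13C = (R_sample / R_standard − 1) × 1000
R_sample / R_standard = 0.0106347 / 0.0112370 = 0.946400
δ13C = (0.946400 − 1) × 1000 = -53.60‰

-53.6‰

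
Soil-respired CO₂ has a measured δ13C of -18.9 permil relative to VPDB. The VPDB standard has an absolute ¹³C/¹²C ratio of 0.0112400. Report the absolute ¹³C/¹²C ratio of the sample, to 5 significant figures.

0.011028

R_sample = R_standard × (δ13C/1000 + 1)
R_sample = 0.0112400 × (-18.9/1000 + 1) = 0.0112400 × 0.981100
R_sample = 0.0110276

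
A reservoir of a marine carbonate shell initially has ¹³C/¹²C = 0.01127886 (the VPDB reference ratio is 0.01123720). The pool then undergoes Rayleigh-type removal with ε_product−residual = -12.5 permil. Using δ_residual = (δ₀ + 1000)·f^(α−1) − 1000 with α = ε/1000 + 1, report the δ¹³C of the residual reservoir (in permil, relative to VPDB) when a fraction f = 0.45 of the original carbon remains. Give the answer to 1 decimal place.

δ₀ = (0.01127886/0.01123720 − 1)×1000 = (1.003707 − 1)×1000 = 3.707 permil
α − 1 = ε/1000 = -0.0125
f^(α−1) = 0.45^(-0.0125) = 1.010031
δ_res = (3.707 + 1000) × 1.010031 − 1000 = 1013.776 − 1000 = 13.78 permil

13.8 permil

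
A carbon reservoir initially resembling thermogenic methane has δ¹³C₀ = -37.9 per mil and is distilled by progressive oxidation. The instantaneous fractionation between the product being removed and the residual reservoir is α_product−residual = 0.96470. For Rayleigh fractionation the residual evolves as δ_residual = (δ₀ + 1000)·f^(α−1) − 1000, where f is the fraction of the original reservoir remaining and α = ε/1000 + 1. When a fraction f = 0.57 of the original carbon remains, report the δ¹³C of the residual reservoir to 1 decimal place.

Rayleigh residual: δ_res = (δ₀ + 1000)·f^(α−1) − 1000
α − 1 = -0.03530
f^(α−1) = 0.57^(-0.03530) = 1.020041
δ_res = (-37.9 + 1000) × 1.020041 − 1000 = 981.381 − 1000 = -18.62 per mil

-18.6 per mil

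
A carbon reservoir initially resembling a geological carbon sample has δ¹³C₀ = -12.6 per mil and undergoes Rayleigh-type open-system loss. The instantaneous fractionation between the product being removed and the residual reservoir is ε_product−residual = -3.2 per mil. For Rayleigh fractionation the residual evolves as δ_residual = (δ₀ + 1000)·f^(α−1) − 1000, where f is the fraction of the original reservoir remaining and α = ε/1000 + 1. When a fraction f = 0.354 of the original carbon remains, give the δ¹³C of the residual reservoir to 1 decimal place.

Rayleigh residual: δ_res = (δ₀ + 1000)·f^(α−1) − 1000
α = ε/1000 + 1 = 0.99680, so α − 1 = -0.00320
f^(α−1) = 0.354^(-0.00320) = 1.003329
δ_res = (-12.6 + 1000) × 1.003329 − 1000 = 990.687 − 1000 = -9.31 per mil

-9.3 per mil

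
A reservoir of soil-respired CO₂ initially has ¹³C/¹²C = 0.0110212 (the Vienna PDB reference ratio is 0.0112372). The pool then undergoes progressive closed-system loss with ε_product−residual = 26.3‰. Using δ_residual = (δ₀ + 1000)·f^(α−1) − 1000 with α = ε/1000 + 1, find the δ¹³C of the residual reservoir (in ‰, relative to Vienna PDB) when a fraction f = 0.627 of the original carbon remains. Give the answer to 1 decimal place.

δ₀ = (0.0110212/0.0112372 − 1)×1000 = (0.980778 − 1)×1000 = -19.222‰
α − 1 = ε/1000 = 0.0263
f^(α−1) = 0.627^(0.0263) = 0.987798
δ_res = (-19.222 + 1000) × 0.987798 − 1000 = 968.811 − 1000 = -31.19‰

-31.2‰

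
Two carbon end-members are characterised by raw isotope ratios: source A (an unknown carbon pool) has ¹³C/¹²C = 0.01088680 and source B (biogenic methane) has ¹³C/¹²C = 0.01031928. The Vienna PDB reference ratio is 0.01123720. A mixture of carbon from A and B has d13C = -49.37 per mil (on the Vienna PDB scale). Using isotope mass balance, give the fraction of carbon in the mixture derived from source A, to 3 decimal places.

δ_A = (0.01088680/0.01123720 − 1)×1000 = (0.968818 − 1)×1000 = -31.182 per mil
δ_B = (0.01031928/0.01123720 − 1)×1000 = (0.918314 − 1)×1000 = -81.686 per mil
f_A = (δ_mix − δ_B)/(δ_A − δ_B) = (-49.37 − (-81.686))/(-31.182 − (-81.686))
f_A = 32.316 / 50.504 = 0.6399

0.640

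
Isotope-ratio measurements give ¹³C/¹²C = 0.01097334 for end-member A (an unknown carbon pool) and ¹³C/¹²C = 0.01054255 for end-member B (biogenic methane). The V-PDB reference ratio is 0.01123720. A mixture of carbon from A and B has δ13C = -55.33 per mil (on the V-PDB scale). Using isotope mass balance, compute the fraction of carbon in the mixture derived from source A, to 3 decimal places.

0.169

δ_A = (0.01097334/0.01123720 − 1)×1000 = (0.976519 − 1)×1000 = -23.481 per mil
δ_B = (0.01054255/0.01123720 − 1)×1000 = (0.938183 − 1)×1000 = -61.817 per mil
f_A = (δ_mix − δ_B)/(δ_A − δ_B) = (-55.33 − (-61.817))/(-23.481 − (-61.817))
f_A = 6.487 / 38.336 = 0.1692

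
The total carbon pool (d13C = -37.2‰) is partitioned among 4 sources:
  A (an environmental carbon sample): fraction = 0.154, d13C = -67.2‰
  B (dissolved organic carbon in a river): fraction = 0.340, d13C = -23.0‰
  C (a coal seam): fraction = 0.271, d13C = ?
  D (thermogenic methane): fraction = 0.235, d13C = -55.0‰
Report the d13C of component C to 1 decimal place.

Isotope mass balance: δ_bulk = Σ fᵢ·δᵢ.
-37.2 = 0.154×(-67.2) + 0.340×(-23.0) + 0.271×δ_C + 0.235×(-55.0)
0.271·δ_C = -37.2 − (-31.094) = -6.106
δ_C = -6.106 / 0.271 = -22.53‰

-22.5‰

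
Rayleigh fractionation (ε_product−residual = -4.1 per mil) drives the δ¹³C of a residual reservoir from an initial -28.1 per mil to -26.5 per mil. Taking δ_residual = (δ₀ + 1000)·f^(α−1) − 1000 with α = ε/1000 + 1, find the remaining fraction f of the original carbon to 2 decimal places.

0.67

α − 1 = ε/1000 = -0.0041
(δ_res + 1000)/(δ₀ + 1000) = (-26.5 + 1000)/(-28.1 + 1000) = 973.5/971.9 = 1.001646
f = 1.001646^(1/-0.0041) = exp(ln(1.001646)/-0.0041) = exp(0.00164/-0.0041)
f = exp(-0.4012) = 0.6695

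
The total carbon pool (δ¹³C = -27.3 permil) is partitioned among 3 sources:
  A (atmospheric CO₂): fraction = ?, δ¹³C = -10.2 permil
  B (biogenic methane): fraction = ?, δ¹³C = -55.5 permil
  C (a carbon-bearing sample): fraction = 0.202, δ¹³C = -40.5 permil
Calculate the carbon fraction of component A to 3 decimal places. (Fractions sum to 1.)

Let f_A and f_B be the unknown fractions; fractions sum to 1 so f_A + f_B = 0.798.
Mass balance: Σ fᵢ·δᵢ = δ_bulk ⇒ f_A·(-10.2) + f_B·(-55.5) = -27.3 − (-8.181) = -19.119
Substitute f_B = 0.798 − f_A:
f_A·(-10.2 − -55.5) = -19.119 − 0.798×(-55.5) = 25.170
f_A = 25.170 / 45.3 = 0.5556

0.556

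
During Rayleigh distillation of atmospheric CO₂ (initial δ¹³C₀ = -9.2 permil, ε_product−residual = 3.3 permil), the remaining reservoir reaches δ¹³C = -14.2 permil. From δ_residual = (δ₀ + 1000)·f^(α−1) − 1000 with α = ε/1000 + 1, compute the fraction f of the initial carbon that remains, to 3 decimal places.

α − 1 = ε/1000 = 0.0033
(δ_res + 1000)/(δ₀ + 1000) = (-14.2 + 1000)/(-9.2 + 1000) = 985.8/990.8 = 0.994954
f = 0.994954^(1/0.0033) = exp(ln(0.994954)/0.0033) = exp(-0.00506/0.0033)
f = exp(-1.5331) = 0.2159

0.216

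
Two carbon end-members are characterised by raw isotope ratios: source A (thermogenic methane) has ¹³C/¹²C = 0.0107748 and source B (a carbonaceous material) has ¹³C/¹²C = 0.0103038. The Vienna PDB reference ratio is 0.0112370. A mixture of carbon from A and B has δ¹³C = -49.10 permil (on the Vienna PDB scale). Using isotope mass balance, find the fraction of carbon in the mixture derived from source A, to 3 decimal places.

δ_A = (0.0107748/0.0112370 − 1)×1000 = (0.958868 − 1)×1000 = -41.132 permil
δ_B = (0.0103038/0.0112370 − 1)×1000 = (0.916953 − 1)×1000 = -83.047 permil
f_A = (δ_mix − δ_B)/(δ_A − δ_B) = (-49.10 − (-83.047))/(-41.132 − (-83.047))
f_A = 33.947 / 41.915 = 0.8099

0.810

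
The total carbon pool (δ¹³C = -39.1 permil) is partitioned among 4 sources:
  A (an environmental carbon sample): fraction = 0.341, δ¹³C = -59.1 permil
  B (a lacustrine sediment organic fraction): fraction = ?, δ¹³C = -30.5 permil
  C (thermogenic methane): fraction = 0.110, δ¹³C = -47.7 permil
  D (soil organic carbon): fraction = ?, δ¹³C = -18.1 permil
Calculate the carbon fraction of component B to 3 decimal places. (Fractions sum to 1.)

Let f_B and f_D be the unknown fractions; fractions sum to 1 so f_B + f_D = 0.549.
Mass balance: Σ fᵢ·δᵢ = δ_bulk ⇒ f_B·(-30.5) + f_D·(-18.1) = -39.1 − (-25.400) = -13.700
Substitute f_D = 0.549 − f_B:
f_B·(-30.5 − -18.1) = -13.700 − 0.549×(-18.1) = -3.763
f_B = -3.763 / -12.4 = 0.3035

0.303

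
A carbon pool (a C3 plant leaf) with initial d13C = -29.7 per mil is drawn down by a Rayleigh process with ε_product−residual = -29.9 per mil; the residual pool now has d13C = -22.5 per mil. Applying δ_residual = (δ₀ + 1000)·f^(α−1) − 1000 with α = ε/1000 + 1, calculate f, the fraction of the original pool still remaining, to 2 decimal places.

α − 1 = ε/1000 = -0.0299
(δ_res + 1000)/(δ₀ + 1000) = (-22.5 + 1000)/(-29.7 + 1000) = 977.5/970.3 = 1.007420
f = 1.007420^(1/-0.0299) = exp(ln(1.007420)/-0.0299) = exp(0.00739/-0.0299)
f = exp(-0.2473) = 0.7809

0.78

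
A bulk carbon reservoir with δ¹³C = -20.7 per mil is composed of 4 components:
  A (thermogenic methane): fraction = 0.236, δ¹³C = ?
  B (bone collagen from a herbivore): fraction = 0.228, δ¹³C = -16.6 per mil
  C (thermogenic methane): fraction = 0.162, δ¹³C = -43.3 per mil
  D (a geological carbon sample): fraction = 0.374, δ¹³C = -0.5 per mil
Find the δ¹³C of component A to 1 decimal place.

-41.2 per mil

Isotope mass balance: δ_bulk = Σ fᵢ·δᵢ.
-20.7 = 0.236×δ_A + 0.228×(-16.6) + 0.162×(-43.3) + 0.374×(-0.5)
0.236·δ_A = -20.7 − (-10.986) = -9.714
δ_A = -9.714 / 0.236 = -41.16 per mil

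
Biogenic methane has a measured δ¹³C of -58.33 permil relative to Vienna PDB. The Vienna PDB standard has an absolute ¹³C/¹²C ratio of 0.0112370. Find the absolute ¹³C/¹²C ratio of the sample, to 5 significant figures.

R_sample = R_standard × (δ¹³C/1000 + 1)
R_sample = 0.0112370 × (-58.33/1000 + 1) = 0.0112370 × 0.941670
R_sample = 0.0105815

0.010582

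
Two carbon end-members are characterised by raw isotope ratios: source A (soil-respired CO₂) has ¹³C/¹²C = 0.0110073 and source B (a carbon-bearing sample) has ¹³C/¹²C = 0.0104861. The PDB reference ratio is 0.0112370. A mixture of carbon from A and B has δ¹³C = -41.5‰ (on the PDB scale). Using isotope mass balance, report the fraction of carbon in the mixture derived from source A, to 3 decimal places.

0.546

δ_A = (0.0110073/0.0112370 − 1)×1000 = (0.979559 − 1)×1000 = -20.441‰
δ_B = (0.0104861/0.0112370 − 1)×1000 = (0.933176 − 1)×1000 = -66.824‰
f_A = (δ_mix − δ_B)/(δ_A − δ_B) = (-41.5 − (-66.824))/(-20.441 − (-66.824))
f_A = 25.324 / 46.382 = 0.5460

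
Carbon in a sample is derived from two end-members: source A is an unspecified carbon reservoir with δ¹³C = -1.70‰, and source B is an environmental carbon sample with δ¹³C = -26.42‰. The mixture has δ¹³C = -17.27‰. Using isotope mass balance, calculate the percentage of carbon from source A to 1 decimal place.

δ_mix = f_A·δ_A + (1 − f_A)·δ_B  ⇒  f_A = (δ_mix − δ_B)/(δ_A − δ_B)
f_A = (-17.27 − (-26.42)) / (-1.70 − (-26.42))
f_A = 9.15 / 24.72 = 0.3701

37.0%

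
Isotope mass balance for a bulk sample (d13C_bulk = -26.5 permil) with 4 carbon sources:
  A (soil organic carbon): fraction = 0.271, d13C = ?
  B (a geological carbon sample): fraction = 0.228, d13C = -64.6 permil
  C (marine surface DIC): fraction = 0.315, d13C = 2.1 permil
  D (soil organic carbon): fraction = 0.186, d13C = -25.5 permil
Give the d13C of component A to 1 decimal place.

Isotope mass balance: δ_bulk = Σ fᵢ·δᵢ.
-26.5 = 0.271×δ_A + 0.228×(-64.6) + 0.315×(2.1) + 0.186×(-25.5)
0.271·δ_A = -26.5 − (-18.810) = -7.690
δ_A = -7.690 / 0.271 = -28.38 permil

-28.4 permil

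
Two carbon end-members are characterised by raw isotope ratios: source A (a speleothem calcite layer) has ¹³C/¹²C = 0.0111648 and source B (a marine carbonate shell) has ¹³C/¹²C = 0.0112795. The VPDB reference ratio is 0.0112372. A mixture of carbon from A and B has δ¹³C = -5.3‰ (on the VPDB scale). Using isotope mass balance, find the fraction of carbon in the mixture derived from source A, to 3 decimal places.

0.888

δ_A = (0.0111648/0.0112372 − 1)×1000 = (0.993557 − 1)×1000 = -6.443‰
δ_B = (0.0112795/0.0112372 − 1)×1000 = (1.003764 − 1)×1000 = 3.764‰
f_A = (δ_mix − δ_B)/(δ_A − δ_B) = (-5.3 − (3.764))/(-6.443 − (3.764))
f_A = -9.064 / -10.207 = 0.8880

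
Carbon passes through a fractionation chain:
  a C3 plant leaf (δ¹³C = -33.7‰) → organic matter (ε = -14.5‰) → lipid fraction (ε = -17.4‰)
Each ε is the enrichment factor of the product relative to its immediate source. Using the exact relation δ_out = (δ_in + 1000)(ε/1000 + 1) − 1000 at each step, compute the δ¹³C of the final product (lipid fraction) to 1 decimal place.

-64.3‰

step 1: δ = (-33.70 + 1000)·(-14.5/1000 + 1) − 1000 = -47.71‰
step 2: δ = (-47.71 + 1000)·(-17.4/1000 + 1) − 1000 = -64.28‰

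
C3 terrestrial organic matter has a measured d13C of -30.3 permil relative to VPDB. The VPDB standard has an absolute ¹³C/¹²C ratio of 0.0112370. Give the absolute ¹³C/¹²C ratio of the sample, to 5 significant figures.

R_sample = R_standard × (d13C/1000 + 1)
R_sample = 0.0112370 × (-30.3/1000 + 1) = 0.0112370 × 0.969700
R_sample = 0.0108965

0.010897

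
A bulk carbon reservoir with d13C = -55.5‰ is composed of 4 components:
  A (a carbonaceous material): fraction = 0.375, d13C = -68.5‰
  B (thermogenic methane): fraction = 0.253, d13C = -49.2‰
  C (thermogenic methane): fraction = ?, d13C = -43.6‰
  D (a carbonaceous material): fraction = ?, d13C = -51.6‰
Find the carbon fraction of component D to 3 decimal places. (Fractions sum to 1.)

Let f_D and f_C be the unknown fractions; fractions sum to 1 so f_D + f_C = 0.372.
Mass balance: Σ fᵢ·δᵢ = δ_bulk ⇒ f_D·(-51.6) + f_C·(-43.6) = -55.5 − (-38.135) = -17.365
Substitute f_C = 0.372 − f_D:
f_D·(-51.6 − -43.6) = -17.365 − 0.372×(-43.6) = -1.146
f_D = -1.146 / -8.0 = 0.1432

0.143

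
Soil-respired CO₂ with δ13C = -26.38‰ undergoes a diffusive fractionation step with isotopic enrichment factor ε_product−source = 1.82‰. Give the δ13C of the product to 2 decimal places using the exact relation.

Exactly, δ_product = (δ_source + 1000)·(ε/1000 + 1) − 1000.
δ_product = (-26.38 + 1000) × (1.82/1000 + 1) − 1000
δ_product = -24.608‰

-24.61‰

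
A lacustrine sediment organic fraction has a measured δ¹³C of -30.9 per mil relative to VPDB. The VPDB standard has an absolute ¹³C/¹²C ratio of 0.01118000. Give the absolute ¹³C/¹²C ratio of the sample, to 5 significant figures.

0.010835

R_sample = R_standard × (δ¹³C/1000 + 1)
R_sample = 0.01118000 × (-30.9/1000 + 1) = 0.01118000 × 0.969100
R_sample = 0.0108345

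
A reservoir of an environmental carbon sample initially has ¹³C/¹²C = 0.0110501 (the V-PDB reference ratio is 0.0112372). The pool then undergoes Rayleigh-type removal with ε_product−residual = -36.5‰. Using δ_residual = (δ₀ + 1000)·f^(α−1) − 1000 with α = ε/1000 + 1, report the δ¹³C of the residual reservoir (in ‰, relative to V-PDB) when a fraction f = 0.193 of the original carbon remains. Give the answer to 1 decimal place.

44.2‰

δ₀ = (0.0110501/0.0112372 − 1)×1000 = (0.983350 − 1)×1000 = -16.650‰
α − 1 = ε/1000 = -0.0365
f^(α−1) = 0.193^(-0.0365) = 1.061884
δ_res = (-16.650 + 1000) × 1.061884 − 1000 = 1044.204 − 1000 = 44.20‰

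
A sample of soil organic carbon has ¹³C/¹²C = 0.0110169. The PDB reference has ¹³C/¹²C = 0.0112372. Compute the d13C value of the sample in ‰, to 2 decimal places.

d13C = (R_sample / R_standard − 1) × 1000
R_sample / R_standard = 0.0110169 / 0.0112372 = 0.980395
d13C = (0.980395 − 1) × 1000 = -19.605‰

-19.60‰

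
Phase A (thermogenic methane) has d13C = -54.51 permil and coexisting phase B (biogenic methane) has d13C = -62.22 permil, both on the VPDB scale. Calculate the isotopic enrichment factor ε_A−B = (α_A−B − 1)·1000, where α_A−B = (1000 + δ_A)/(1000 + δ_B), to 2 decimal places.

α_A−B = (1000 + -54.51) / (1000 + -62.22) = 945.49 / 937.78 = 1.008222
ε_A−B = (1.008222 − 1) × 1000 = 8.222 permil
(The approximation ε ≈ δ_A − δ_B would give 7.71 permil.)

8.22 permil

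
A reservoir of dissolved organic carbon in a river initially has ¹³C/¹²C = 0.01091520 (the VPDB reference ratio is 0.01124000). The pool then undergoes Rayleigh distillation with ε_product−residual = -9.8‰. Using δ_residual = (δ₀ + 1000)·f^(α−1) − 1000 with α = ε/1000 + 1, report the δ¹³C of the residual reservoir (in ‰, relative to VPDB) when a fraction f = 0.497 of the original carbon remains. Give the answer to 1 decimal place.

δ₀ = (0.01091520/0.01124000 − 1)×1000 = (0.971103 − 1)×1000 = -28.897‰
α − 1 = ε/1000 = -0.0098
f^(α−1) = 0.497^(-0.0098) = 1.006875
δ_res = (-28.897 + 1000) × 1.006875 − 1000 = 977.780 − 1000 = -22.22‰

-22.2‰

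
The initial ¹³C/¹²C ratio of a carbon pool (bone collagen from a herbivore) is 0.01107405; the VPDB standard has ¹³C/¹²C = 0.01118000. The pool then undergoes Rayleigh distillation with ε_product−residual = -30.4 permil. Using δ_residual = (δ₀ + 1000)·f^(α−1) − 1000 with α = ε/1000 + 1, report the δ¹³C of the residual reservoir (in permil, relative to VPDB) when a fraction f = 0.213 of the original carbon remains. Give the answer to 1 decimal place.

δ₀ = (0.01107405/0.01118000 − 1)×1000 = (0.990523 − 1)×1000 = -9.477 permil
α − 1 = ε/1000 = -0.0304
f^(α−1) = 0.213^(-0.0304) = 1.048135
δ_res = (-9.477 + 1000) × 1.048135 − 1000 = 1038.202 − 1000 = 38.20 permil

38.2 permil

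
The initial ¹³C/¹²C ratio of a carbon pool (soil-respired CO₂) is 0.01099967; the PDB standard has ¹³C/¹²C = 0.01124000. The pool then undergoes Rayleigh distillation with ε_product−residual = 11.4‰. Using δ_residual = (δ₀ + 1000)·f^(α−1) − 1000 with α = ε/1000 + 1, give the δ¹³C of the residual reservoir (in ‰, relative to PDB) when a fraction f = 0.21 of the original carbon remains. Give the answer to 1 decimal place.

-38.6‰

δ₀ = (0.01099967/0.01124000 − 1)×1000 = (0.978618 − 1)×1000 = -21.382‰
α − 1 = ε/1000 = 0.0114
f^(α−1) = 0.21^(0.0114) = 0.982366
δ_res = (-21.382 + 1000) × 0.982366 − 1000 = 961.361 − 1000 = -38.64‰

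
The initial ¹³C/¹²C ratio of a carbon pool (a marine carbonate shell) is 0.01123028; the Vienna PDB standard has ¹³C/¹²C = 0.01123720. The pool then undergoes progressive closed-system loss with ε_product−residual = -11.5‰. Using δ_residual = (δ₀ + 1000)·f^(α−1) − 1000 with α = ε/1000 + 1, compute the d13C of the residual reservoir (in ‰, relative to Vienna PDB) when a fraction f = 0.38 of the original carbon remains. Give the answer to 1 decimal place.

10.6‰

δ₀ = (0.01123028/0.01123720 − 1)×1000 = (0.999384 − 1)×1000 = -0.616‰
α − 1 = ε/1000 = -0.0115
f^(α−1) = 0.38^(-0.0115) = 1.011189
δ_res = (-0.616 + 1000) × 1.011189 − 1000 = 1010.567 − 1000 = 10.57‰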